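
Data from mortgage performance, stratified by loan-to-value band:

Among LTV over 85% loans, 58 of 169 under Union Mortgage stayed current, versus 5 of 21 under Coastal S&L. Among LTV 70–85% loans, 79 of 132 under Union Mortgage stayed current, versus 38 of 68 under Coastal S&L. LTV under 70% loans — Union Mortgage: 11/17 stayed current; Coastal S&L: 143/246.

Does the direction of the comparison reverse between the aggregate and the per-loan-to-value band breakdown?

Yes

LTV over 85%: Union Mortgage 58/169 = 34.3%, Coastal S&L 5/21 = 23.8% → Union Mortgage
LTV 70–85%: Union Mortgage 79/132 = 59.8%, Coastal S&L 38/68 = 55.9% → Union Mortgage
LTV under 70%: Union Mortgage 11/17 = 64.7%, Coastal S&L 143/246 = 58.1% → Union Mortgage
Overall: Union Mortgage 148/318 = 46.5%, Coastal S&L 186/335 = 55.5% → Coastal S&L
Union Mortgage wins each loan-to-value group but Coastal S&L wins overall — the comparison reverses. Union Mortgage's loans skew toward LTV over 85%, which has a lower base rate.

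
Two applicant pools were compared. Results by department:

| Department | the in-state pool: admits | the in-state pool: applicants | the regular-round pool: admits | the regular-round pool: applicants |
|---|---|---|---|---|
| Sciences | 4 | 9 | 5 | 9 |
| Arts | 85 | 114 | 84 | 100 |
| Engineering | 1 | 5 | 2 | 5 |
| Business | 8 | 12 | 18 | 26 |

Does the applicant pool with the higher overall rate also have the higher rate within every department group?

Sciences: the in-state pool 4/9 = 44.4%, the regular-round pool 5/9 = 55.6% → the regular-round pool
Arts: the in-state pool 85/114 = 74.6%, the regular-round pool 84/100 = 84.0% → the regular-round pool
Engineering: the in-state pool 1/5 = 20.0%, the regular-round pool 2/5 = 40.0% → the regular-round pool
Business: the in-state pool 8/12 = 66.7%, the regular-round pool 18/26 = 69.2% → the regular-round pool
Overall: the in-state pool 98/140 = 70.0%, the regular-round pool 109/140 = 77.9% → the regular-round pool
The regular-round pool wins overall and in every department group — no reversal.

Yes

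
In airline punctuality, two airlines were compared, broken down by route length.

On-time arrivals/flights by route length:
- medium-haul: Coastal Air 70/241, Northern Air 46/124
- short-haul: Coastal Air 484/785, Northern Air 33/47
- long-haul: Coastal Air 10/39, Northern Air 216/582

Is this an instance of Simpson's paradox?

Yes

Medium-haul: Coastal Air 70/241 = 29.0%, Northern Air 46/124 = 37.1% → Northern Air
Short-haul: Coastal Air 484/785 = 61.7%, Northern Air 33/47 = 70.2% → Northern Air
Long-haul: Coastal Air 10/39 = 25.6%, Northern Air 216/582 = 37.1% → Northern Air
Overall: Coastal Air 564/1065 = 53.0%, Northern Air 295/753 = 39.2% → Coastal Air
Northern Air wins each route group but Coastal Air wins overall — the comparison reverses. Northern Air's flights skew toward long-haul, which has a lower base rate.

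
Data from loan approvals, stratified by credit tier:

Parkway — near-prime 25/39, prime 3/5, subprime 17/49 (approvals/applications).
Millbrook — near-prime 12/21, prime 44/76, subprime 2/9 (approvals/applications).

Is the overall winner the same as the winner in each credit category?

No

Near-prime: Parkway 25/39 = 64.1%, Millbrook 12/21 = 57.1% → Parkway
Prime: Parkway 3/5 = 60.0%, Millbrook 44/76 = 57.9% → Parkway
Subprime: Parkway 17/49 = 34.7%, Millbrook 2/9 = 22.2% → Parkway
Overall: Parkway 45/93 = 48.4%, Millbrook 58/106 = 54.7% → Millbrook
Parkway wins each credit group but Millbrook wins overall — the comparison reverses. Parkway's applications skew toward subprime, which has a lower base rate.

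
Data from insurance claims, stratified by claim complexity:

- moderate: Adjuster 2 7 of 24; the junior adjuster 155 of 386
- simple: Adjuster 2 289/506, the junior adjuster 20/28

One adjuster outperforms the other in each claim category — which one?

the junior adjuster

Moderate: Adjuster 2 7/24 = 29.2%, the junior adjuster 155/386 = 40.2% → the junior adjuster
Simple: Adjuster 2 289/506 = 57.1%, the junior adjuster 20/28 = 71.4% → the junior adjuster
The junior adjuster has the higher rate in both groups.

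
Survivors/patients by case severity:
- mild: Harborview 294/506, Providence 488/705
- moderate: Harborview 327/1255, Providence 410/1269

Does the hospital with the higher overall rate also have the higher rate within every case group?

Mild: Harborview 294/506 = 58.1%, Providence 488/705 = 69.2% → Providence
Moderate: Harborview 327/1255 = 26.1%, Providence 410/1269 = 32.3% → Providence
Overall: Harborview 621/1761 = 35.3%, Providence 898/1974 = 45.5% → Providence
Providence wins overall and in every case group — no reversal.

Yes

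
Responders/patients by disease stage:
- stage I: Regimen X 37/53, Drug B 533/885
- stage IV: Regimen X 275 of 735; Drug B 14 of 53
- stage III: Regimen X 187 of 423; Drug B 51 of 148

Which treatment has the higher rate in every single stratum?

Regimen X

Stage I: Regimen X 37/53 = 69.8%, Drug B 533/885 = 60.2% → Regimen X
Stage IV: Regimen X 275/735 = 37.4%, Drug B 14/53 = 26.4% → Regimen X
Stage III: Regimen X 187/423 = 44.2%, Drug B 51/148 = 34.5% → Regimen X
Regimen X has the higher rate in all 3 groups.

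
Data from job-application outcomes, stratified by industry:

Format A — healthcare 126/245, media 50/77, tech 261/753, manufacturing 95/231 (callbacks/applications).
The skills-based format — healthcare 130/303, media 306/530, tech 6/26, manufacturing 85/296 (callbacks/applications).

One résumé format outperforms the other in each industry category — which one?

Healthcare: Format A 126/245 = 51.4%, the skills-based format 130/303 = 42.9% → Format A
Media: Format A 50/77 = 64.9%, the skills-based format 306/530 = 57.7% → Format A
Tech: Format A 261/753 = 34.7%, the skills-based format 6/26 = 23.1% → Format A
Manufacturing: Format A 95/231 = 41.1%, the skills-based format 85/296 = 28.7% → Format A
Format A has the higher rate in all 4 groups.

Format A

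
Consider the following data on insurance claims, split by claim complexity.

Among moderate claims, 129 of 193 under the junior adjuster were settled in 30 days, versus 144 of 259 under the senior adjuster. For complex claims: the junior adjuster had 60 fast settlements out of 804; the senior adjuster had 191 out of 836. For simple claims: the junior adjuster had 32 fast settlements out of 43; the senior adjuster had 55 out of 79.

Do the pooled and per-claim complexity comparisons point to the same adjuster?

Moderate: the junior adjuster 129/193 = 66.8%, the senior adjuster 144/259 = 55.6% → the junior adjuster
Complex: the junior adjuster 60/804 = 7.5%, the senior adjuster 191/836 = 22.8% → the senior adjuster
Simple: the junior adjuster 32/43 = 74.4%, the senior adjuster 55/79 = 69.6% → the junior adjuster
Overall: the junior adjuster 221/1040 = 21.2%, the senior adjuster 390/1174 = 33.2% → the senior adjuster
Neither sweeps: the junior adjuster wins 2 of 3 groups, the senior adjuster wins 1. The senior adjuster wins overall but not every group — no Simpson reversal.

No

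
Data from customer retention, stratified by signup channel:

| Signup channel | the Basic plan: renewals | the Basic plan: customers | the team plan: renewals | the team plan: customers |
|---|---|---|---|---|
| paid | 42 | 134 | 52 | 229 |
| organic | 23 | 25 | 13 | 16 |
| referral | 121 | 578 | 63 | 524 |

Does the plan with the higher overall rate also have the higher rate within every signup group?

Yes

Paid: the Basic plan 42/134 = 31.3%, the team plan 52/229 = 22.7% → the Basic plan
Organic: the Basic plan 23/25 = 92.0%, the team plan 13/16 = 81.2% → the Basic plan
Referral: the Basic plan 121/578 = 20.9%, the team plan 63/524 = 12.0% → the Basic plan
Overall: the Basic plan 186/737 = 25.2%, the team plan 128/769 = 16.6% → the Basic plan
The Basic plan wins overall and in every signup group — no reversal.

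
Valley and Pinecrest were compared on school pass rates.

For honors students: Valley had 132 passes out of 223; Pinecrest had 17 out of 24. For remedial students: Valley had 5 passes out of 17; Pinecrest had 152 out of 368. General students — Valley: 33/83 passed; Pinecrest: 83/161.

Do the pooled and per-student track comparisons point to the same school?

No

Honors: Valley 132/223 = 59.2%, Pinecrest 17/24 = 70.8% → Pinecrest
Remedial: Valley 5/17 = 29.4%, Pinecrest 152/368 = 41.3% → Pinecrest
General: Valley 33/83 = 39.8%, Pinecrest 83/161 = 51.6% → Pinecrest
Overall: Valley 170/323 = 52.6%, Pinecrest 252/553 = 45.6% → Valley
Pinecrest wins each student group but Valley wins overall — the comparison reverses. Pinecrest's students skew toward remedial, which has a lower base rate.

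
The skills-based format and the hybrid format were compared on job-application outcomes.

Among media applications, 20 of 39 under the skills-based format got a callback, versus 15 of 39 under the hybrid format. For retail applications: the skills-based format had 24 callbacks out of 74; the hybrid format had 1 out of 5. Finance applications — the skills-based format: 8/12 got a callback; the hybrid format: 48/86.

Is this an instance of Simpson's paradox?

Media: the skills-based format 20/39 = 51.3%, the hybrid format 15/39 = 38.5% → the skills-based format
Retail: the skills-based format 24/74 = 32.4%, the hybrid format 1/5 = 20.0% → the skills-based format
Finance: the skills-based format 8/12 = 66.7%, the hybrid format 48/86 = 55.8% → the skills-based format
Overall: the skills-based format 52/125 = 41.6%, the hybrid format 64/130 = 49.2% → the hybrid format
The skills-based format wins each industry group but the hybrid format wins overall — the comparison reverses. The skills-based format's applications skew toward retail, which has a lower base rate.

Yes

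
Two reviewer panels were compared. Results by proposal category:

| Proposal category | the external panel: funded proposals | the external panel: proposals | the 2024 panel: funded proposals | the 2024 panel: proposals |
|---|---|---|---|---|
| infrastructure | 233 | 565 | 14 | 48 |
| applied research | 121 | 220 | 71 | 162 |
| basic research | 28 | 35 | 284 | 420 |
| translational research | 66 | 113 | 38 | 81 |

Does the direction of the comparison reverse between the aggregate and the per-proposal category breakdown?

Yes

Infrastructure: the external panel 233/565 = 41.2%, the 2024 panel 14/48 = 29.2% → the external panel
Applied research: the external panel 121/220 = 55.0%, the 2024 panel 71/162 = 43.8% → the external panel
Basic research: the external panel 28/35 = 80.0%, the 2024 panel 284/420 = 67.6% → the external panel
Translational research: the external panel 66/113 = 58.4%, the 2024 panel 38/81 = 46.9% → the external panel
Overall: the external panel 448/933 = 48.0%, the 2024 panel 407/711 = 57.2% → the 2024 panel
The external panel wins each proposal group but the 2024 panel wins overall — the comparison reverses. The external panel's proposals skew toward infrastructure, which has a lower base rate.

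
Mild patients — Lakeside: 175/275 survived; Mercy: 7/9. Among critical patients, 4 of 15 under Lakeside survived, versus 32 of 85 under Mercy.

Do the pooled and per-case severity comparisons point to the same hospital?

No

Mild: Lakeside 175/275 = 63.6%, Mercy 7/9 = 77.8% → Mercy
Critical: Lakeside 4/15 = 26.7%, Mercy 32/85 = 37.6% → Mercy
Overall: Lakeside 179/290 = 61.7%, Mercy 39/94 = 41.5% → Lakeside
Mercy wins each case group but Lakeside wins overall — the comparison reverses. Mercy's patients skew toward critical, which has a lower base rate.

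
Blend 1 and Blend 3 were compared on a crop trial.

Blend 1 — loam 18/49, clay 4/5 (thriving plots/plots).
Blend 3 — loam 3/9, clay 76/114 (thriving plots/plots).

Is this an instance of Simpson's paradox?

Loam: Blend 1 18/49 = 36.7%, Blend 3 3/9 = 33.3% → Blend 1
Clay: Blend 1 4/5 = 80.0%, Blend 3 76/114 = 66.7% → Blend 1
Overall: Blend 1 22/54 = 40.7%, Blend 3 79/123 = 64.2% → Blend 3
Blend 1 wins each soil group but Blend 3 wins overall — the comparison reverses. Blend 1's plots skew toward loam, which has a lower base rate.

Yes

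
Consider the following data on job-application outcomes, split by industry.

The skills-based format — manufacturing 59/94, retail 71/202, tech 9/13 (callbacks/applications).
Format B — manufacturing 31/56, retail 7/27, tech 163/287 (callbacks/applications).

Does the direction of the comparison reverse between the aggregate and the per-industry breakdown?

Manufacturing: the skills-based format 59/94 = 62.8%, Format B 31/56 = 55.4% → the skills-based format
Retail: the skills-based format 71/202 = 35.1%, Format B 7/27 = 25.9% → the skills-based format
Tech: the skills-based format 9/13 = 69.2%, Format B 163/287 = 56.8% → the skills-based format
Overall: the skills-based format 139/309 = 45.0%, Format B 201/370 = 54.3% → Format B
The skills-based format wins each industry group but Format B wins overall — the comparison reverses. The skills-based format's applications skew toward retail, which has a lower base rate.

Yes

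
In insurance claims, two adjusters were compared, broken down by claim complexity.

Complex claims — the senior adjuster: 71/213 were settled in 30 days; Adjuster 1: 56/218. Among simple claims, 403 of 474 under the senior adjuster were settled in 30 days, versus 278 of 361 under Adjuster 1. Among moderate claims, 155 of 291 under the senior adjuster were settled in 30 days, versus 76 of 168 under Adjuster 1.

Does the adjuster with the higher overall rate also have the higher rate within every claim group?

Yes

Complex: the senior adjuster 71/213 = 33.3%, Adjuster 1 56/218 = 25.7% → the senior adjuster
Simple: the senior adjuster 403/474 = 85.0%, Adjuster 1 278/361 = 77.0% → the senior adjuster
Moderate: the senior adjuster 155/291 = 53.3%, Adjuster 1 76/168 = 45.2% → the senior adjuster
Overall: the senior adjuster 629/978 = 64.3%, Adjuster 1 410/747 = 54.9% → the senior adjuster
The senior adjuster wins overall and in every claim group — no reversal.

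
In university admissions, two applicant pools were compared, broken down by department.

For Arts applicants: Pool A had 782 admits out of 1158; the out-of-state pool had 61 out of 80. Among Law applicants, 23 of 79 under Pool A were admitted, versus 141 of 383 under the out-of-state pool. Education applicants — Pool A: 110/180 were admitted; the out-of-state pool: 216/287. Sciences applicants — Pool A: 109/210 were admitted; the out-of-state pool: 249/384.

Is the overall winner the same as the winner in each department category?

Arts: Pool A 782/1158 = 67.5%, the out-of-state pool 61/80 = 76.2% → the out-of-state pool
Law: Pool A 23/79 = 29.1%, the out-of-state pool 141/383 = 36.8% → the out-of-state pool
Education: Pool A 110/180 = 61.1%, the out-of-state pool 216/287 = 75.3% → the out-of-state pool
Sciences: Pool A 109/210 = 51.9%, the out-of-state pool 249/384 = 64.8% → the out-of-state pool
Overall: Pool A 1024/1627 = 62.9%, the out-of-state pool 667/1134 = 58.8% → Pool A
The out-of-state pool wins each department group but Pool A wins overall — the comparison reverses. The out-of-state pool's applicants skew toward Law, which has a lower base rate.

No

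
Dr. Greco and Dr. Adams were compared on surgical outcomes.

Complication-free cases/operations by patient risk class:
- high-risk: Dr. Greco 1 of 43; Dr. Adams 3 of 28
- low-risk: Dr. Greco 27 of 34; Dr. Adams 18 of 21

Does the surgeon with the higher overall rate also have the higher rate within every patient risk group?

High-risk: Dr. Greco 1/43 = 2.3%, Dr. Adams 3/28 = 10.7% → Dr. Adams
Low-risk: Dr. Greco 27/34 = 79.4%, Dr. Adams 18/21 = 85.7% → Dr. Adams
Overall: Dr. Greco 28/77 = 36.4%, Dr. Adams 21/49 = 42.9% → Dr. Adams
Dr. Adams wins overall and in every patient risk group — no reversal.

Yes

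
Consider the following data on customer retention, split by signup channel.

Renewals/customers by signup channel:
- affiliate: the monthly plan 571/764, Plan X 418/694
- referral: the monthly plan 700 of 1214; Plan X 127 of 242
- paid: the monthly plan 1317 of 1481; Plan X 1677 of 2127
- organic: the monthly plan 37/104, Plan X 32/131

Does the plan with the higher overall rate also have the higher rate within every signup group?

Yes

Affiliate: the monthly plan 571/764 = 74.7%, Plan X 418/694 = 60.2% → the monthly plan
Referral: the monthly plan 700/1214 = 57.7%, Plan X 127/242 = 52.5% → the monthly plan
Paid: the monthly plan 1317/1481 = 88.9%, Plan X 1677/2127 = 78.8% → the monthly plan
Organic: the monthly plan 37/104 = 35.6%, Plan X 32/131 = 24.4% → the monthly plan
Overall: the monthly plan 2625/3563 = 73.7%, Plan X 2254/3194 = 70.6% → the monthly plan
The monthly plan wins overall and in every signup group — no reversal.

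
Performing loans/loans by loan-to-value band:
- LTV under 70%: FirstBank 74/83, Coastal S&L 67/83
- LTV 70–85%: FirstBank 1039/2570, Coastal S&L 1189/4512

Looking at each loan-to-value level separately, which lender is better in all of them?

LTV under 70%: FirstBank 74/83 = 89.2%, Coastal S&L 67/83 = 80.7% → FirstBank
LTV 70–85%: FirstBank 1039/2570 = 40.4%, Coastal S&L 1189/4512 = 26.4% → FirstBank
FirstBank has the higher rate in both groups.

FirstBank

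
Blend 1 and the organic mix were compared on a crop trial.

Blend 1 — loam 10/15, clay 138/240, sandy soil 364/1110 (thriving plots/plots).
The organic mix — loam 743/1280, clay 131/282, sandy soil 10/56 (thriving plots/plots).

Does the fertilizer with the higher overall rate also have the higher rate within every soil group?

No

Loam: Blend 1 10/15 = 66.7%, the organic mix 743/1280 = 58.0% → Blend 1
Clay: Blend 1 138/240 = 57.5%, the organic mix 131/282 = 46.5% → Blend 1
Sandy soil: Blend 1 364/1110 = 32.8%, the organic mix 10/56 = 17.9% → Blend 1
Overall: Blend 1 512/1365 = 37.5%, the organic mix 884/1618 = 54.6% → the organic mix
Blend 1 wins each soil group but the organic mix wins overall — the comparison reverses. Blend 1's plots skew toward sandy soil, which has a lower base rate.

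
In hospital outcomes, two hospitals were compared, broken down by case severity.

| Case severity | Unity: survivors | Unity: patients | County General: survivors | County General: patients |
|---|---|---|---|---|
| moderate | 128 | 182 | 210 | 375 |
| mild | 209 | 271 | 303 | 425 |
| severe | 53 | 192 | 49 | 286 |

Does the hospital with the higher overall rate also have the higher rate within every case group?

Moderate: Unity 128/182 = 70.3%, County General 210/375 = 56.0% → Unity
Mild: Unity 209/271 = 77.1%, County General 303/425 = 71.3% → Unity
Severe: Unity 53/192 = 27.6%, County General 49/286 = 17.1% → Unity
Overall: Unity 390/645 = 60.5%, County General 562/1086 = 51.7% → Unity
Unity wins overall and in every case group — no reversal.

Yes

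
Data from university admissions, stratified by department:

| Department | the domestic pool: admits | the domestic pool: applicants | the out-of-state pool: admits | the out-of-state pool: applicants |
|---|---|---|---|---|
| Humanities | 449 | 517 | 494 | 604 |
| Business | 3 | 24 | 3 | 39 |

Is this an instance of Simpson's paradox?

Humanities: the domestic pool 449/517 = 86.8%, the out-of-state pool 494/604 = 81.8% → the domestic pool
Business: the domestic pool 3/24 = 12.5%, the out-of-state pool 3/39 = 7.7% → the domestic pool
Overall: the domestic pool 452/541 = 83.5%, the out-of-state pool 497/643 = 77.3% → the domestic pool
The domestic pool wins overall and in every department group — no reversal.

No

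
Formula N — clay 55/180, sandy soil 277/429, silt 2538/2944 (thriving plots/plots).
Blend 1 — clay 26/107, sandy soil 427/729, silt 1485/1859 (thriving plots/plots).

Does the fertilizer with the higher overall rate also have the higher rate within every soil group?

Clay: Formula N 55/180 = 30.6%, Blend 1 26/107 = 24.3% → Formula N
Sandy soil: Formula N 277/429 = 64.6%, Blend 1 427/729 = 58.6% → Formula N
Silt: Formula N 2538/2944 = 86.2%, Blend 1 1485/1859 = 79.9% → Formula N
Overall: Formula N 2870/3553 = 80.8%, Blend 1 1938/2695 = 71.9% → Formula N
Formula N wins overall and in every soil group — no reversal.

Yes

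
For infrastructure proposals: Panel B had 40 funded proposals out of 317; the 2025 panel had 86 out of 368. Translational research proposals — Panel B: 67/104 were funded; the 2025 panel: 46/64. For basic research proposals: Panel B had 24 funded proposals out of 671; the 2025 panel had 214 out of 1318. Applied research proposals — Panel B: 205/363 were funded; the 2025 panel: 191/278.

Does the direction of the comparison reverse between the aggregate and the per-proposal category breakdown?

No

Infrastructure: Panel B 40/317 = 12.6%, the 2025 panel 86/368 = 23.4% → the 2025 panel
Translational research: Panel B 67/104 = 64.4%, the 2025 panel 46/64 = 71.9% → the 2025 panel
Basic research: Panel B 24/671 = 3.6%, the 2025 panel 214/1318 = 16.2% → the 2025 panel
Applied research: Panel B 205/363 = 56.5%, the 2025 panel 191/278 = 68.7% → the 2025 panel
Overall: Panel B 336/1455 = 23.1%, the 2025 panel 537/2028 = 26.5% → the 2025 panel
The 2025 panel wins overall and in every proposal group — no reversal.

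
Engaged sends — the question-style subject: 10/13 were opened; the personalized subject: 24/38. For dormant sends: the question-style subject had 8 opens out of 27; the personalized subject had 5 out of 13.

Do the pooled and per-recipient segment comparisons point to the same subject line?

No

Engaged: the question-style subject 10/13 = 76.9%, the personalized subject 24/38 = 63.2% → the question-style subject
Dormant: the question-style subject 8/27 = 29.6%, the personalized subject 5/13 = 38.5% → the personalized subject
Overall: the question-style subject 18/40 = 45.0%, the personalized subject 29/51 = 56.9% → the personalized subject
Neither sweeps: the question-style subject wins 1 of 2 groups, the personalized subject wins 1. The personalized subject wins overall but not every group — no Simpson reversal.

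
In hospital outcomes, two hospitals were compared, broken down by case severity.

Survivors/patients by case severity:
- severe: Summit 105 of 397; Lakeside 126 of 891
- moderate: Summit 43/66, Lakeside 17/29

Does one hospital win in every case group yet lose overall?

Severe: Summit 105/397 = 26.4%, Lakeside 126/891 = 14.1% → Summit
Moderate: Summit 43/66 = 65.2%, Lakeside 17/29 = 58.6% → Summit
Overall: Summit 148/463 = 32.0%, Lakeside 143/920 = 15.5% → Summit
Summit wins overall and in every case group — no reversal.

No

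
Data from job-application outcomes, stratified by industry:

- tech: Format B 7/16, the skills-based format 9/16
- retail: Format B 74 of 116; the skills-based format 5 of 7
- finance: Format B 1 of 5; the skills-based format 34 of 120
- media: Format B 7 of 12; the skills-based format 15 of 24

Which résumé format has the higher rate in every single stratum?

the skills-based format

Tech: Format B 7/16 = 43.8%, the skills-based format 9/16 = 56.2% → the skills-based format
Retail: Format B 74/116 = 63.8%, the skills-based format 5/7 = 71.4% → the skills-based format
Finance: Format B 1/5 = 20.0%, the skills-based format 34/120 = 28.3% → the skills-based format
Media: Format B 7/12 = 58.3%, the skills-based format 15/24 = 62.5% → the skills-based format
The skills-based format has the higher rate in all 4 groups.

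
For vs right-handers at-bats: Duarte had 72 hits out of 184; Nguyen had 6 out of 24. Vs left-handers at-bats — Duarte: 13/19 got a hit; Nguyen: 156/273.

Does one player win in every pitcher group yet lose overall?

Vs right-handers: Duarte 72/184 = 39.1%, Nguyen 6/24 = 25.0% → Duarte
Vs left-handers: Duarte 13/19 = 68.4%, Nguyen 156/273 = 57.1% → Duarte
Overall: Duarte 85/203 = 41.9%, Nguyen 162/297 = 54.5% → Nguyen
Duarte wins each pitcher group but Nguyen wins overall — the comparison reverses. Duarte's at-bats skew toward vs right-handers, which has a lower base rate.

Yes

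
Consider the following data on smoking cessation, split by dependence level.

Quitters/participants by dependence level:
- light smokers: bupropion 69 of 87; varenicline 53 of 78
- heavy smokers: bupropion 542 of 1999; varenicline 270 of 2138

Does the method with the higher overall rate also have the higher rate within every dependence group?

Yes

Light smokers: bupropion 69/87 = 79.3%, varenicline 53/78 = 67.9% → bupropion
Heavy smokers: bupropion 542/1999 = 27.1%, varenicline 270/2138 = 12.6% → bupropion
Overall: bupropion 611/2086 = 29.3%, varenicline 323/2216 = 14.6% → bupropion
Bupropion wins overall and in every dependence group — no reversal.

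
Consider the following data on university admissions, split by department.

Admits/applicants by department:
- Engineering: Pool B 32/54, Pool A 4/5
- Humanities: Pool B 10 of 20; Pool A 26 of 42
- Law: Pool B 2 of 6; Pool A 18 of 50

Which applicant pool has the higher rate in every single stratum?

Engineering: Pool B 32/54 = 59.3%, Pool A 4/5 = 80.0% → Pool A
Humanities: Pool B 10/20 = 50.0%, Pool A 26/42 = 61.9% → Pool A
Law: Pool B 2/6 = 33.3%, Pool A 18/50 = 36.0% → Pool A
Pool A has the higher rate in all 3 groups.

Pool A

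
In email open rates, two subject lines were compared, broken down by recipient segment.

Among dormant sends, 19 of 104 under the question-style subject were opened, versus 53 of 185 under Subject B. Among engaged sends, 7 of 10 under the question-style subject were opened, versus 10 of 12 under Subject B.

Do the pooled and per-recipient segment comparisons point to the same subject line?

Yes

Dormant: the question-style subject 19/104 = 18.3%, Subject B 53/185 = 28.6% → Subject B
Engaged: the question-style subject 7/10 = 70.0%, Subject B 10/12 = 83.3% → Subject B
Overall: the question-style subject 26/114 = 22.8%, Subject B 63/197 = 32.0% → Subject B
Subject B wins overall and in every recipient group — no reversal.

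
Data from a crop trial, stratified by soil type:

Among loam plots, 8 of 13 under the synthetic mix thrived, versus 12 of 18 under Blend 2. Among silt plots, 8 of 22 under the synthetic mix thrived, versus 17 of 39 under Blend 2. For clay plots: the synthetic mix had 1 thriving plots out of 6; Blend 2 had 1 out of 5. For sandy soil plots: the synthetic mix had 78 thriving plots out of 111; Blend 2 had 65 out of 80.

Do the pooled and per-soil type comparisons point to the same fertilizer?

Yes

Loam: the synthetic mix 8/13 = 61.5%, Blend 2 12/18 = 66.7% → Blend 2
Silt: the synthetic mix 8/22 = 36.4%, Blend 2 17/39 = 43.6% → Blend 2
Clay: the synthetic mix 1/6 = 16.7%, Blend 2 1/5 = 20.0% → Blend 2
Sandy soil: the synthetic mix 78/111 = 70.3%, Blend 2 65/80 = 81.2% → Blend 2
Overall: the synthetic mix 95/152 = 62.5%, Blend 2 95/142 = 66.9% → Blend 2
Blend 2 wins overall and in every soil group — no reversal.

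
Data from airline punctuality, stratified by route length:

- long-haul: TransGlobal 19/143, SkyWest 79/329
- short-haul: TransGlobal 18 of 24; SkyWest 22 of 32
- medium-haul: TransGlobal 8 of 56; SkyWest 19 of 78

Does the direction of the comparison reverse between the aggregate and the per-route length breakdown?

No

Long-haul: TransGlobal 19/143 = 13.3%, SkyWest 79/329 = 24.0% → SkyWest
Short-haul: TransGlobal 18/24 = 75.0%, SkyWest 22/32 = 68.8% → TransGlobal
Medium-haul: TransGlobal 8/56 = 14.3%, SkyWest 19/78 = 24.4% → SkyWest
Overall: TransGlobal 45/223 = 20.2%, SkyWest 120/439 = 27.3% → SkyWest
Neither sweeps: TransGlobal wins 1 of 3 groups, SkyWest wins 2. SkyWest wins overall but not every group — no Simpson reversal.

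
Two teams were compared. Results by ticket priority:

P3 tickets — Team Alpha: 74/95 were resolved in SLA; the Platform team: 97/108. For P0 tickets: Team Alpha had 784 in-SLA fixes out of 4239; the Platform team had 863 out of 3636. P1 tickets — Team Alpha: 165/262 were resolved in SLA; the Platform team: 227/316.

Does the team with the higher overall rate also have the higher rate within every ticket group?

Yes

P3: Team Alpha 74/95 = 77.9%, the Platform team 97/108 = 89.8% → the Platform team
P0: Team Alpha 784/4239 = 18.5%, the Platform team 863/3636 = 23.7% → the Platform team
P1: Team Alpha 165/262 = 63.0%, the Platform team 227/316 = 71.8% → the Platform team
Overall: Team Alpha 1023/4596 = 22.3%, the Platform team 1187/4060 = 29.2% → the Platform team
The Platform team wins overall and in every ticket group — no reversal.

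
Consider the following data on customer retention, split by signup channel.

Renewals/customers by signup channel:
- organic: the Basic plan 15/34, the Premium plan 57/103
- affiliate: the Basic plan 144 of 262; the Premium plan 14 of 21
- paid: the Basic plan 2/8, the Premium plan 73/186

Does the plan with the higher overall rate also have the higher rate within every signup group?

No

Organic: the Basic plan 15/34 = 44.1%, the Premium plan 57/103 = 55.3% → the Premium plan
Affiliate: the Basic plan 144/262 = 55.0%, the Premium plan 14/21 = 66.7% → the Premium plan
Paid: the Basic plan 2/8 = 25.0%, the Premium plan 73/186 = 39.2% → the Premium plan
Overall: the Basic plan 161/304 = 53.0%, the Premium plan 144/310 = 46.5% → the Basic plan
The Premium plan wins each signup group but the Basic plan wins overall — the comparison reverses. The Premium plan's customers skew toward paid, which has a lower base rate.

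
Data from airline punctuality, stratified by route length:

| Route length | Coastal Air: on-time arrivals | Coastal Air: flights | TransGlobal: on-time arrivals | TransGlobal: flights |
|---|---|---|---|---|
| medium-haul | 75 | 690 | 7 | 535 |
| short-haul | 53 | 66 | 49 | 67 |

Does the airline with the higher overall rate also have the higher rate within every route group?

Yes

Medium-haul: Coastal Air 75/690 = 10.9%, TransGlobal 7/535 = 1.3% → Coastal Air
Short-haul: Coastal Air 53/66 = 80.3%, TransGlobal 49/67 = 73.1% → Coastal Air
Overall: Coastal Air 128/756 = 16.9%, TransGlobal 56/602 = 9.3% → Coastal Air
Coastal Air wins overall and in every route group — no reversal.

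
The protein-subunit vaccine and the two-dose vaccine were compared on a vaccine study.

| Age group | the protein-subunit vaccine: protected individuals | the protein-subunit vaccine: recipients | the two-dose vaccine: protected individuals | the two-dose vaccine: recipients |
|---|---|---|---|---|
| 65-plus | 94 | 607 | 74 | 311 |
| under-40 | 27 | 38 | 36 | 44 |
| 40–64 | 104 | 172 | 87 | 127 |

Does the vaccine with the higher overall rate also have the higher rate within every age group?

65-plus: the protein-subunit vaccine 94/607 = 15.5%, the two-dose vaccine 74/311 = 23.8% → the two-dose vaccine
Under-40: the protein-subunit vaccine 27/38 = 71.1%, the two-dose vaccine 36/44 = 81.8% → the two-dose vaccine
40–64: the protein-subunit vaccine 104/172 = 60.5%, the two-dose vaccine 87/127 = 68.5% → the two-dose vaccine
Overall: the protein-subunit vaccine 225/817 = 27.5%, the two-dose vaccine 197/482 = 40.9% → the two-dose vaccine
The two-dose vaccine wins overall and in every age group — no reversal.

Yes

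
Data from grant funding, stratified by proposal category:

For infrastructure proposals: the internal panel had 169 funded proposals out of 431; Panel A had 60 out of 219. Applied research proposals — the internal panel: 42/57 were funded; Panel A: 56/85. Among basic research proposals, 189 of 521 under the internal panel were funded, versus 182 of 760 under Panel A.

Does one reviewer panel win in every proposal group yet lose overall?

No

Infrastructure: the internal panel 169/431 = 39.2%, Panel A 60/219 = 27.4% → the internal panel
Applied research: the internal panel 42/57 = 73.7%, Panel A 56/85 = 65.9% → the internal panel
Basic research: the internal panel 189/521 = 36.3%, Panel A 182/760 = 23.9% → the internal panel
Overall: the internal panel 400/1009 = 39.6%, Panel A 298/1064 = 28.0% → the internal panel
The internal panel wins overall and in every proposal group — no reversal.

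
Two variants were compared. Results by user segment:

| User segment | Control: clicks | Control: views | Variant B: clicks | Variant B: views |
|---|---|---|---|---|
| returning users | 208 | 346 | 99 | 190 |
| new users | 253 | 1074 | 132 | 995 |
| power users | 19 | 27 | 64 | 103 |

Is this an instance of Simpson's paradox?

Returning users: Control 208/346 = 60.1%, Variant B 99/190 = 52.1% → Control
New users: Control 253/1074 = 23.6%, Variant B 132/995 = 13.3% → Control
Power users: Control 19/27 = 70.4%, Variant B 64/103 = 62.1% → Control
Overall: Control 480/1447 = 33.2%, Variant B 295/1288 = 22.9% → Control
Control wins overall and in every user group — no reversal.

No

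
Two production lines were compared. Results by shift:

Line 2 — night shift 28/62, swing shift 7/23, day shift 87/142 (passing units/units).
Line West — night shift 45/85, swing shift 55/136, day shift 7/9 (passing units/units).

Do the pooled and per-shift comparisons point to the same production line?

No

Night shift: Line 2 28/62 = 45.2%, Line West 45/85 = 52.9% → Line West
Swing shift: Line 2 7/23 = 30.4%, Line West 55/136 = 40.4% → Line West
Day shift: Line 2 87/142 = 61.3%, Line West 7/9 = 77.8% → Line West
Overall: Line 2 122/227 = 53.7%, Line West 107/230 = 46.5% → Line 2
Line West wins each shift group but Line 2 wins overall — the comparison reverses. Line West's units skew toward swing shift, which has a lower base rate.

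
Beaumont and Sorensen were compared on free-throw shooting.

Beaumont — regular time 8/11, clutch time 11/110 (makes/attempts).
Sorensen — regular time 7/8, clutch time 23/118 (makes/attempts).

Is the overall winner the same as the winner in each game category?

Yes

Regular time: Beaumont 8/11 = 72.7%, Sorensen 7/8 = 87.5% → Sorensen
Clutch time: Beaumont 11/110 = 10.0%, Sorensen 23/118 = 19.5% → Sorensen
Overall: Beaumont 19/121 = 15.7%, Sorensen 30/126 = 23.8% → Sorensen
Sorensen wins overall and in every game group — no reversal.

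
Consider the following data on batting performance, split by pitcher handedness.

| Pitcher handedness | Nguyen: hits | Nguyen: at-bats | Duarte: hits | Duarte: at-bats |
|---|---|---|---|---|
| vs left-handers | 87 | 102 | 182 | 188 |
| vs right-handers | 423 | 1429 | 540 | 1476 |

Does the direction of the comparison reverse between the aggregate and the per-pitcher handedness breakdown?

No

Vs left-handers: Nguyen 87/102 = 85.3%, Duarte 182/188 = 96.8% → Duarte
Vs right-handers: Nguyen 423/1429 = 29.6%, Duarte 540/1476 = 36.6% → Duarte
Overall: Nguyen 510/1531 = 33.3%, Duarte 722/1664 = 43.4% → Duarte
Duarte wins overall and in every pitcher group — no reversal.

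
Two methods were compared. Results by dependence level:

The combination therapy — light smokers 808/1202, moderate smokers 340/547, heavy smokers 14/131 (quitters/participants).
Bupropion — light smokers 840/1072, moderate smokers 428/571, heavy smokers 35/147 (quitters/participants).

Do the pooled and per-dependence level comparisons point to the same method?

Light smokers: the combination therapy 808/1202 = 67.2%, bupropion 840/1072 = 78.4% → bupropion
Moderate smokers: the combination therapy 340/547 = 62.2%, bupropion 428/571 = 75.0% → bupropion
Heavy smokers: the combination therapy 14/131 = 10.7%, bupropion 35/147 = 23.8% → bupropion
Overall: the combination therapy 1162/1880 = 61.8%, bupropion 1303/1790 = 72.8% → bupropion
Bupropion wins overall and in every dependence group — no reversal.

Yes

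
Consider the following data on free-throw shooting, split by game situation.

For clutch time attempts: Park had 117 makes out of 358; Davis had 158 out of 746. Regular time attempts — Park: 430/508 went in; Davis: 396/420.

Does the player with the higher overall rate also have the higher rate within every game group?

Clutch time: Park 117/358 = 32.7%, Davis 158/746 = 21.2% → Park
Regular time: Park 430/508 = 84.6%, Davis 396/420 = 94.3% → Davis
Overall: Park 547/866 = 63.2%, Davis 554/1166 = 47.5% → Park
Neither sweeps: Park wins 1 of 2 groups, Davis wins 1. Park wins overall but not every group — no Simpson reversal.

No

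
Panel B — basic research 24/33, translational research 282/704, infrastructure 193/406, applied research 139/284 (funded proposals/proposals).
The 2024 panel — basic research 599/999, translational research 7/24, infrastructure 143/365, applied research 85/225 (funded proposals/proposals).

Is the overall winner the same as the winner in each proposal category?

No

Basic research: Panel B 24/33 = 72.7%, the 2024 panel 599/999 = 60.0% → Panel B
Translational research: Panel B 282/704 = 40.1%, the 2024 panel 7/24 = 29.2% → Panel B
Infrastructure: Panel B 193/406 = 47.5%, the 2024 panel 143/365 = 39.2% → Panel B
Applied research: Panel B 139/284 = 48.9%, the 2024 panel 85/225 = 37.8% → Panel B
Overall: Panel B 638/1427 = 44.7%, the 2024 panel 834/1613 = 51.7% → the 2024 panel
Panel B wins each proposal group but the 2024 panel wins overall — the comparison reverses. Panel B's proposals skew toward translational research, which has a lower base rate.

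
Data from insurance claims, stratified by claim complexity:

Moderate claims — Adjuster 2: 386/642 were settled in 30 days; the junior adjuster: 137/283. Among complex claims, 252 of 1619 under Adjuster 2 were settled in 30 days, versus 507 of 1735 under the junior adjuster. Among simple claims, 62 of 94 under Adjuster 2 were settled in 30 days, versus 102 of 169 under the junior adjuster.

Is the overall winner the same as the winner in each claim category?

Moderate: Adjuster 2 386/642 = 60.1%, the junior adjuster 137/283 = 48.4% → Adjuster 2
Complex: Adjuster 2 252/1619 = 15.6%, the junior adjuster 507/1735 = 29.2% → the junior adjuster
Simple: Adjuster 2 62/94 = 66.0%, the junior adjuster 102/169 = 60.4% → Adjuster 2
Overall: Adjuster 2 700/2355 = 29.7%, the junior adjuster 746/2187 = 34.1% → the junior adjuster
Neither sweeps: Adjuster 2 wins 2 of 3 groups, the junior adjuster wins 1. The junior adjuster wins overall but not every group — no Simpson reversal.

No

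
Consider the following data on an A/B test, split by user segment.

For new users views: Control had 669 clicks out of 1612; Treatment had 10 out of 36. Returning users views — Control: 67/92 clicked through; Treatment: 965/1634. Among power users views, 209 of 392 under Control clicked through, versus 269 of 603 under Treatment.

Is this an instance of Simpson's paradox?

New users: Control 669/1612 = 41.5%, Treatment 10/36 = 27.8% → Control
Returning users: Control 67/92 = 72.8%, Treatment 965/1634 = 59.1% → Control
Power users: Control 209/392 = 53.3%, Treatment 269/603 = 44.6% → Control
Overall: Control 945/2096 = 45.1%, Treatment 1244/2273 = 54.7% → Treatment
Control wins each user group but Treatment wins overall — the comparison reverses. Control's views skew toward new users, which has a lower base rate.

Yes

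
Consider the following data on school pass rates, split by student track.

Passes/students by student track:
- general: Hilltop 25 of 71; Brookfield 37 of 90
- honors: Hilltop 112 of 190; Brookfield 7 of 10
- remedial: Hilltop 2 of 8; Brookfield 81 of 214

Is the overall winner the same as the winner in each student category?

No

General: Hilltop 25/71 = 35.2%, Brookfield 37/90 = 41.1% → Brookfield
Honors: Hilltop 112/190 = 58.9%, Brookfield 7/10 = 70.0% → Brookfield
Remedial: Hilltop 2/8 = 25.0%, Brookfield 81/214 = 37.9% → Brookfield
Overall: Hilltop 139/269 = 51.7%, Brookfield 125/314 = 39.8% → Hilltop
Brookfield wins each student group but Hilltop wins overall — the comparison reverses. Brookfield's students skew toward remedial, which has a lower base rate.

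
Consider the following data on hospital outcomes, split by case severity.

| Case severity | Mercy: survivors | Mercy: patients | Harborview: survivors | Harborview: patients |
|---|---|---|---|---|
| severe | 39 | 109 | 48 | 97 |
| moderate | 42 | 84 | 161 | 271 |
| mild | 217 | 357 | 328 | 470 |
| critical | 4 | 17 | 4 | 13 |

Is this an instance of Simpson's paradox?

No

Severe: Mercy 39/109 = 35.8%, Harborview 48/97 = 49.5% → Harborview
Moderate: Mercy 42/84 = 50.0%, Harborview 161/271 = 59.4% → Harborview
Mild: Mercy 217/357 = 60.8%, Harborview 328/470 = 69.8% → Harborview
Critical: Mercy 4/17 = 23.5%, Harborview 4/13 = 30.8% → Harborview
Overall: Mercy 302/567 = 53.3%, Harborview 541/851 = 63.6% → Harborview
Harborview wins overall and in every case group — no reversal.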